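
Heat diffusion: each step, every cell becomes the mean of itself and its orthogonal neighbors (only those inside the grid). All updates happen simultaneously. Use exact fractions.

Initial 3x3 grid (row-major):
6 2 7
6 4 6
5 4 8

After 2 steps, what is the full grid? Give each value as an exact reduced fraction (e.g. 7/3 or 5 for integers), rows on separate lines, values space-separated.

After step 1:
  14/3 19/4 5
  21/4 22/5 25/4
  5 21/4 6
After step 2:
  44/9 1129/240 16/3
  1159/240 259/50 433/80
  31/6 413/80 35/6

Answer: 44/9 1129/240 16/3
1159/240 259/50 433/80
31/6 413/80 35/6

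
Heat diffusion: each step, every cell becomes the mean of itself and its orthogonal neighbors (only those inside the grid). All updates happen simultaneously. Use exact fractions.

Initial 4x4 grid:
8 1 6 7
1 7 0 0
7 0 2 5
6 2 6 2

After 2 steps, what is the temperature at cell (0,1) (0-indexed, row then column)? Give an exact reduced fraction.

Answer: 53/15

Derivation:
Step 1: cell (0,1) = 11/2
Step 2: cell (0,1) = 53/15
Full grid after step 2:
  175/36 53/15 49/12 65/18
  863/240 393/100 139/50 151/48
  357/80 3 289/100 731/240
  4 151/40 403/120 115/36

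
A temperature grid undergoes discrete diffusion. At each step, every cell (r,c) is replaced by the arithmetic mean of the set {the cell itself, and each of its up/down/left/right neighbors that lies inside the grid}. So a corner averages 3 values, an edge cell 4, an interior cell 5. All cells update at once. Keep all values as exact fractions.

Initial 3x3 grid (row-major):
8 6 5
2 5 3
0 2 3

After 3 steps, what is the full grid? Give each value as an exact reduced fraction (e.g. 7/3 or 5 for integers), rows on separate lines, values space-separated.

After step 1:
  16/3 6 14/3
  15/4 18/5 4
  4/3 5/2 8/3
After step 2:
  181/36 49/10 44/9
  841/240 397/100 56/15
  91/36 101/40 55/18
After step 3:
  9671/2160 1409/300 1217/270
  54107/14400 7453/2000 14083/3600
  6161/2160 7247/2400 3353/1080

Answer: 9671/2160 1409/300 1217/270
54107/14400 7453/2000 14083/3600
6161/2160 7247/2400 3353/1080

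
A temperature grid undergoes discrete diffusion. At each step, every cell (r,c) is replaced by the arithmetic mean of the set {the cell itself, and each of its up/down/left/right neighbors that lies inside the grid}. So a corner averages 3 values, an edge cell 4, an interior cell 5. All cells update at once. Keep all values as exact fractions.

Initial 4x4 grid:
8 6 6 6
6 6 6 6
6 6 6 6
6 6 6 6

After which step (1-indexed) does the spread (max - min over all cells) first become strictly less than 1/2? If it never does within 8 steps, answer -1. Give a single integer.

Answer: 3

Derivation:
Step 1: max=20/3, min=6, spread=2/3
Step 2: max=59/9, min=6, spread=5/9
Step 3: max=689/108, min=6, spread=41/108
  -> spread < 1/2 first at step 3
Step 4: max=20483/3240, min=6, spread=1043/3240
Step 5: max=608753/97200, min=6, spread=25553/97200
Step 6: max=18167459/2916000, min=54079/9000, spread=645863/2916000
Step 7: max=542521691/87480000, min=360971/60000, spread=16225973/87480000
Step 8: max=16223877983/2624400000, min=162701/27000, spread=409340783/2624400000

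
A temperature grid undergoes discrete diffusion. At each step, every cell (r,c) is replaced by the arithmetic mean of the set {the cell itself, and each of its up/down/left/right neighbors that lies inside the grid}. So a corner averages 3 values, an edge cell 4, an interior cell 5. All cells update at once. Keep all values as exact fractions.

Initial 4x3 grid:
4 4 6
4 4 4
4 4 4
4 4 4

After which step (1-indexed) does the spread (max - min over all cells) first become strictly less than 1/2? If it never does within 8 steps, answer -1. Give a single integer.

Answer: 3

Derivation:
Step 1: max=14/3, min=4, spread=2/3
Step 2: max=41/9, min=4, spread=5/9
Step 3: max=473/108, min=4, spread=41/108
  -> spread < 1/2 first at step 3
Step 4: max=56057/12960, min=4, spread=4217/12960
Step 5: max=3319549/777600, min=14479/3600, spread=38417/155520
Step 6: max=197824211/46656000, min=290597/72000, spread=1903471/9331200
Step 7: max=11798429089/2799360000, min=8755759/2160000, spread=18038617/111974400
Step 8: max=705114582851/167961600000, min=790526759/194400000, spread=883978523/6718464000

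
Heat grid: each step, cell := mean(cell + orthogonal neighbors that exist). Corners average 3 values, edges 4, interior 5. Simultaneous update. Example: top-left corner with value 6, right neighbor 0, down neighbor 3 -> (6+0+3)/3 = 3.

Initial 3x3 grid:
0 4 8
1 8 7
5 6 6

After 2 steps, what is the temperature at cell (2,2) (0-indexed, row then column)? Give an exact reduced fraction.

Answer: 119/18

Derivation:
Step 1: cell (2,2) = 19/3
Step 2: cell (2,2) = 119/18
Full grid after step 2:
  61/18 91/20 223/36
  431/120 136/25 1507/240
  55/12 1307/240 119/18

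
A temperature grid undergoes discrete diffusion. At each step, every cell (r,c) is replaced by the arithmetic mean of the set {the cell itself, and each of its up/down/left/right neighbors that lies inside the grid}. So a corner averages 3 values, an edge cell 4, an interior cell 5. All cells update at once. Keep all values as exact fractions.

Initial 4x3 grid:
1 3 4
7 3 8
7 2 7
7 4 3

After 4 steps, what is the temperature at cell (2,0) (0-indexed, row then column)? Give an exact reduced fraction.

Step 1: cell (2,0) = 23/4
Step 2: cell (2,0) = 417/80
Step 3: cell (2,0) = 11929/2400
Step 4: cell (2,0) = 348503/72000
Full grid after step 4:
  547379/129600 3726601/864000 63781/14400
  977209/216000 1632329/360000 18571/4000
  348503/72000 865777/180000 516317/108000
  107399/21600 1055569/216000 78043/16200

Answer: 348503/72000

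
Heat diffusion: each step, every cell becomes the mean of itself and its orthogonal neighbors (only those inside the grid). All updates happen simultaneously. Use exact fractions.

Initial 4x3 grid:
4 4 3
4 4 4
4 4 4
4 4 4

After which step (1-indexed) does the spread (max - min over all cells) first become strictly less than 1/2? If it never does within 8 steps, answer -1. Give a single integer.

Step 1: max=4, min=11/3, spread=1/3
  -> spread < 1/2 first at step 1
Step 2: max=4, min=67/18, spread=5/18
Step 3: max=4, min=823/216, spread=41/216
Step 4: max=4, min=99463/25920, spread=4217/25920
Step 5: max=28721/7200, min=6011651/1555200, spread=38417/311040
Step 6: max=573403/144000, min=362047789/93312000, spread=1903471/18662400
Step 7: max=17164241/4320000, min=21793890911/5598720000, spread=18038617/223948800
Step 8: max=1542273241/388800000, min=1310424617149/335923200000, spread=883978523/13436928000

Answer: 1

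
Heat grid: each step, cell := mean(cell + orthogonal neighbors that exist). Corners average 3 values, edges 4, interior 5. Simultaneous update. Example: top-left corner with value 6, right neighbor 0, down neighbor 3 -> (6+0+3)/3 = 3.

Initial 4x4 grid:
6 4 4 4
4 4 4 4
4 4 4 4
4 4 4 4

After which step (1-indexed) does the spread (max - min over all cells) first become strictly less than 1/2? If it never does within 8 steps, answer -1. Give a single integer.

Answer: 3

Derivation:
Step 1: max=14/3, min=4, spread=2/3
Step 2: max=41/9, min=4, spread=5/9
Step 3: max=473/108, min=4, spread=41/108
  -> spread < 1/2 first at step 3
Step 4: max=14003/3240, min=4, spread=1043/3240
Step 5: max=414353/97200, min=4, spread=25553/97200
Step 6: max=12335459/2916000, min=36079/9000, spread=645863/2916000
Step 7: max=367561691/87480000, min=240971/60000, spread=16225973/87480000
Step 8: max=10975077983/2624400000, min=108701/27000, spread=409340783/2624400000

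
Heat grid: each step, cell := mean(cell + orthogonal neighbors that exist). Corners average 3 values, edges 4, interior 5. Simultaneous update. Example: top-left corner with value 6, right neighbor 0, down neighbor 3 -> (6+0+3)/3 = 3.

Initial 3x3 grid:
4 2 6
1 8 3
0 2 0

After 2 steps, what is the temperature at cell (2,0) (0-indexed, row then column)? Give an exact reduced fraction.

Answer: 9/4

Derivation:
Step 1: cell (2,0) = 1
Step 2: cell (2,0) = 9/4
Full grid after step 2:
  127/36 71/20 155/36
  587/240 91/25 767/240
  9/4 251/120 101/36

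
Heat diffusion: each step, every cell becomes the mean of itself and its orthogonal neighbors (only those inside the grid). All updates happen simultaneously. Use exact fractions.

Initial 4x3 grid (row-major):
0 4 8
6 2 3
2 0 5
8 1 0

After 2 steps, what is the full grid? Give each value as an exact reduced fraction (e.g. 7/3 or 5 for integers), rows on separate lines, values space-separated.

Answer: 28/9 89/24 13/3
77/24 31/10 29/8
73/24 53/20 21/8
119/36 119/48 25/12

Derivation:
After step 1:
  10/3 7/2 5
  5/2 3 9/2
  4 2 2
  11/3 9/4 2
After step 2:
  28/9 89/24 13/3
  77/24 31/10 29/8
  73/24 53/20 21/8
  119/36 119/48 25/12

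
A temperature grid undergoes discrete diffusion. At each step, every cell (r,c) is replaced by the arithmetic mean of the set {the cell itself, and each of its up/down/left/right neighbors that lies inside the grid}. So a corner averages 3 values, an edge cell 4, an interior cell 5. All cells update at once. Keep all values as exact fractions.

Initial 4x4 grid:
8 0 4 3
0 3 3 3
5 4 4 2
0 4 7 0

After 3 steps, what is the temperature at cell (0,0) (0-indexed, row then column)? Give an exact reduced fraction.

Step 1: cell (0,0) = 8/3
Step 2: cell (0,0) = 125/36
Step 3: cell (0,0) = 643/216
Full grid after step 3:
  643/216 23179/7200 21179/7200 6509/2160
  23299/7200 9011/3000 19223/6000 1319/450
  1469/480 6819/2000 3247/1000 931/300
  53/16 269/80 1373/400 77/24

Answer: 643/216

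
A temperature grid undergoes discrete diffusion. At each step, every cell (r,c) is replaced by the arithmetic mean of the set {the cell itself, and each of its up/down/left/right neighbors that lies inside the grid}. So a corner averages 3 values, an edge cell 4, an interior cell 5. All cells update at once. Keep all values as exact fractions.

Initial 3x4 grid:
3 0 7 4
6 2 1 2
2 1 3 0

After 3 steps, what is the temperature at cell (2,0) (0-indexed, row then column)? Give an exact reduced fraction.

Step 1: cell (2,0) = 3
Step 2: cell (2,0) = 11/4
Step 3: cell (2,0) = 61/24
Full grid after step 3:
  415/144 709/240 509/180 1303/432
  2711/960 499/200 257/100 2273/960
  61/24 1133/480 2807/1440 56/27

Answer: 61/24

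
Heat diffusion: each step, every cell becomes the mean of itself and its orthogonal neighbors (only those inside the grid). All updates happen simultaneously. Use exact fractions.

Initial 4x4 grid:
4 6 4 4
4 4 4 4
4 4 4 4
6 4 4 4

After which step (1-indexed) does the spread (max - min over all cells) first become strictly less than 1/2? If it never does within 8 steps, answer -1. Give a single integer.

Answer: 3

Derivation:
Step 1: max=14/3, min=4, spread=2/3
Step 2: max=41/9, min=4, spread=5/9
Step 3: max=4787/1080, min=4, spread=467/1080
  -> spread < 1/2 first at step 3
Step 4: max=141257/32400, min=583/144, spread=5041/16200
Step 5: max=4230491/972000, min=2548/625, spread=1339207/4860000
Step 6: max=126067769/29160000, min=13284023/3240000, spread=3255781/14580000
Step 7: max=3771057467/874800000, min=80140817/19440000, spread=82360351/437400000
Step 8: max=112707489857/26244000000, min=804135809/194400000, spread=2074577821/13122000000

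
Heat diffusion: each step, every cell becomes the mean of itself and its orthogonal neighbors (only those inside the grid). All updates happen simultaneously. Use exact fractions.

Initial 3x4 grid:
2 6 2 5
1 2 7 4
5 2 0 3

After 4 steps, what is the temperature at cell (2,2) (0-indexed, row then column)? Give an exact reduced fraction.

Answer: 667007/216000

Derivation:
Step 1: cell (2,2) = 3
Step 2: cell (2,2) = 127/48
Step 3: cell (2,2) = 22961/7200
Step 4: cell (2,2) = 667007/216000
Full grid after step 4:
  66067/21600 60991/18000 12088/3375 499337/129600
  1288169/432000 275243/90000 139433/40000 1014491/288000
  89213/32400 643267/216000 667007/216000 437287/129600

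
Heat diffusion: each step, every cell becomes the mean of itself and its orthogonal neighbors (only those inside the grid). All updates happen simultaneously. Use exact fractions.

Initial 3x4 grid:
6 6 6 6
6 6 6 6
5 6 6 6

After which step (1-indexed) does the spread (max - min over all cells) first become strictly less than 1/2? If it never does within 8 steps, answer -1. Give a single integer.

Answer: 1

Derivation:
Step 1: max=6, min=17/3, spread=1/3
  -> spread < 1/2 first at step 1
Step 2: max=6, min=103/18, spread=5/18
Step 3: max=6, min=1255/216, spread=41/216
Step 4: max=6, min=151303/25920, spread=4217/25920
Step 5: max=43121/7200, min=9122051/1555200, spread=38417/311040
Step 6: max=861403/144000, min=548671789/93312000, spread=1903471/18662400
Step 7: max=25804241/4320000, min=32991330911/5598720000, spread=18038617/223948800
Step 8: max=2319873241/388800000, min=1982271017149/335923200000, spread=883978523/13436928000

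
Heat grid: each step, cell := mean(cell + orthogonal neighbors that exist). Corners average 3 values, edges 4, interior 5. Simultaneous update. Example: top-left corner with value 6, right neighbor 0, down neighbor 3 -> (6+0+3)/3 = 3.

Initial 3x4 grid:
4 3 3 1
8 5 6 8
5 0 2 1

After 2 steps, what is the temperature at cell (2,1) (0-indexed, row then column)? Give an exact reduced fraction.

Answer: 839/240

Derivation:
Step 1: cell (2,1) = 3
Step 2: cell (2,1) = 839/240
Full grid after step 2:
  19/4 41/10 79/20 15/4
  577/120 429/100 187/50 247/60
  77/18 839/240 823/240 119/36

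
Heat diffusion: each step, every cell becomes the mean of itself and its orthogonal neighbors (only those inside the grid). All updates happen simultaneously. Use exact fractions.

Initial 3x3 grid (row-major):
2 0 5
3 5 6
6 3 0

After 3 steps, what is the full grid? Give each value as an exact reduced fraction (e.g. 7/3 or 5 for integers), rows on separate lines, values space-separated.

After step 1:
  5/3 3 11/3
  4 17/5 4
  4 7/2 3
After step 2:
  26/9 44/15 32/9
  49/15 179/50 211/60
  23/6 139/40 7/2
After step 3:
  409/135 5831/1800 1801/540
  3053/900 10063/3000 12737/3600
  141/40 8633/2400 1259/360

Answer: 409/135 5831/1800 1801/540
3053/900 10063/3000 12737/3600
141/40 8633/2400 1259/360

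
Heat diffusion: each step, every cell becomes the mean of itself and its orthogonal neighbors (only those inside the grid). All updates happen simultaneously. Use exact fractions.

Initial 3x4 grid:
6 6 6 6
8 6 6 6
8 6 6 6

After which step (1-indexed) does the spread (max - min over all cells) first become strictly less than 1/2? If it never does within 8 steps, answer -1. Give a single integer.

Answer: 6

Derivation:
Step 1: max=22/3, min=6, spread=4/3
Step 2: max=125/18, min=6, spread=17/18
Step 3: max=7327/1080, min=6, spread=847/1080
Step 4: max=107831/16200, min=1358/225, spread=2011/3240
Step 5: max=12794783/1944000, min=327713/54000, spread=199423/388800
Step 6: max=760744867/116640000, min=6595249/1080000, spread=1938319/4665600
  -> spread < 1/2 first at step 6
Step 7: max=45352077053/6998400000, min=596644199/97200000, spread=95747789/279936000
Step 8: max=2706993255127/419904000000, min=35965143941/5832000000, spread=940023131/3359232000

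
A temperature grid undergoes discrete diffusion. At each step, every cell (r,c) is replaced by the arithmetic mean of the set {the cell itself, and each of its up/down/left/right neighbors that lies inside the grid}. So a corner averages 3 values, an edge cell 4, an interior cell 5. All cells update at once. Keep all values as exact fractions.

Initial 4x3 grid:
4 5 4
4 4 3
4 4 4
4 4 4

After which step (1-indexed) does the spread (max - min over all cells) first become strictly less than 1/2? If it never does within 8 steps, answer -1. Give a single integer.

Step 1: max=13/3, min=15/4, spread=7/12
Step 2: max=151/36, min=31/8, spread=23/72
  -> spread < 1/2 first at step 2
Step 3: max=1789/432, min=937/240, spread=32/135
Step 4: max=21247/5184, min=8497/2160, spread=4271/25920
Step 5: max=6333313/1555200, min=255607/64800, spread=39749/311040
Step 6: max=378323147/93312000, min=7685959/1944000, spread=1879423/18662400
Step 7: max=22628083393/5598720000, min=231084883/58320000, spread=3551477/44789760
Step 8: max=1354599925187/335923200000, min=27779981869/6998400000, spread=846431819/13436928000

Answer: 2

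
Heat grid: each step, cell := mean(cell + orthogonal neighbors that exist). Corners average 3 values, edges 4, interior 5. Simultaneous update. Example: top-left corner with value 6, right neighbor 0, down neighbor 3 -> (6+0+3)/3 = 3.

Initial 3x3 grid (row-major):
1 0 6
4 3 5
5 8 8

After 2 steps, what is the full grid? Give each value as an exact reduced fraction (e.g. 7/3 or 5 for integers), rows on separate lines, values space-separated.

After step 1:
  5/3 5/2 11/3
  13/4 4 11/2
  17/3 6 7
After step 2:
  89/36 71/24 35/9
  175/48 17/4 121/24
  179/36 17/3 37/6

Answer: 89/36 71/24 35/9
175/48 17/4 121/24
179/36 17/3 37/6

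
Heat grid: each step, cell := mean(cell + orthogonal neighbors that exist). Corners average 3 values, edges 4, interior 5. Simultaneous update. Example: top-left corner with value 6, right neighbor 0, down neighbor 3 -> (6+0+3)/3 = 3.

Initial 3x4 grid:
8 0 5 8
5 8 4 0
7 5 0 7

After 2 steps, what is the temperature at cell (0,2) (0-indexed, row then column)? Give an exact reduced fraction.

Answer: 517/120

Derivation:
Step 1: cell (0,2) = 17/4
Step 2: cell (0,2) = 517/120
Full grid after step 2:
  199/36 547/120 517/120 40/9
  107/20 501/100 104/25 889/240
  53/9 143/30 221/60 133/36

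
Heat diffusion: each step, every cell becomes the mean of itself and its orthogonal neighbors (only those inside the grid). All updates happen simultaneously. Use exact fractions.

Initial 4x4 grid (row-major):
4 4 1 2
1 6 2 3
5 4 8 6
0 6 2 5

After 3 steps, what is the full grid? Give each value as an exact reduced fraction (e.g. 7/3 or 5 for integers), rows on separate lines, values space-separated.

After step 1:
  3 15/4 9/4 2
  4 17/5 4 13/4
  5/2 29/5 22/5 11/2
  11/3 3 21/4 13/3
After step 2:
  43/12 31/10 3 5/2
  129/40 419/100 173/50 59/16
  479/120 191/50 499/100 1049/240
  55/18 1063/240 1019/240 181/36
After step 3:
  1189/360 2081/600 603/200 49/16
  1499/400 3559/1000 7731/2000 8411/2400
  12683/3600 5141/1200 3133/750 32537/7200
  8263/2160 27991/7200 33647/7200 614/135

Answer: 1189/360 2081/600 603/200 49/16
1499/400 3559/1000 7731/2000 8411/2400
12683/3600 5141/1200 3133/750 32537/7200
8263/2160 27991/7200 33647/7200 614/135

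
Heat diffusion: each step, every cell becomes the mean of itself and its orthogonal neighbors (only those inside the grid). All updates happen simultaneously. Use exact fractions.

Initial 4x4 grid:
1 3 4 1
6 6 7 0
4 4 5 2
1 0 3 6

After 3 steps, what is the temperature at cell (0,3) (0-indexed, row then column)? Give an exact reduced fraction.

Answer: 803/270

Derivation:
Step 1: cell (0,3) = 5/3
Step 2: cell (0,3) = 95/36
Step 3: cell (0,3) = 803/270
Full grid after step 3:
  8477/2160 27359/7200 25063/7200 803/270
  6941/1800 24131/6000 2753/750 23413/7200
  6193/1800 431/120 22051/6000 24589/7200
  3089/1080 11111/3600 12047/3600 7357/2160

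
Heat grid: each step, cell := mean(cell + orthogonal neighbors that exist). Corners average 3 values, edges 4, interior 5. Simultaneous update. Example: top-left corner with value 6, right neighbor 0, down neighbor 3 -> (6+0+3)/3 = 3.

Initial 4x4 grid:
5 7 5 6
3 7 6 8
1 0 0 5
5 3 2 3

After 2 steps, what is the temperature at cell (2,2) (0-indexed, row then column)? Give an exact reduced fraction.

Answer: 16/5

Derivation:
Step 1: cell (2,2) = 13/5
Step 2: cell (2,2) = 16/5
Full grid after step 2:
  5 27/5 353/60 223/36
  317/80 22/5 493/100 1307/240
  229/80 283/100 16/5 971/240
  31/12 97/40 313/120 28/9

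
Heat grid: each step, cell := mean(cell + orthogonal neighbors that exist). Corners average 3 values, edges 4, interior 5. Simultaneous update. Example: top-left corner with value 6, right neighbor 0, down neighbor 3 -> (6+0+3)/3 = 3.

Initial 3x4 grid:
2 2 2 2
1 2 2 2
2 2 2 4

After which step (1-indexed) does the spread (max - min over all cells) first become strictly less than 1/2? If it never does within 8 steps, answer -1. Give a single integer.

Step 1: max=8/3, min=5/3, spread=1
Step 2: max=23/9, min=413/240, spread=601/720
Step 3: max=257/108, min=3883/2160, spread=419/720
Step 4: max=149533/64800, min=237761/129600, spread=4087/8640
  -> spread < 1/2 first at step 4
Step 5: max=8730737/3888000, min=14506819/7776000, spread=65659/172800
Step 6: max=514321303/233280000, min=884139881/466560000, spread=1926703/6220800
Step 7: max=30405622277/13996800000, min=53769027979/27993600000, spread=93896221/373248000
Step 8: max=1803812349943/839808000000, min=3262121601761/1679616000000, spread=61422773/298598400

Answer: 4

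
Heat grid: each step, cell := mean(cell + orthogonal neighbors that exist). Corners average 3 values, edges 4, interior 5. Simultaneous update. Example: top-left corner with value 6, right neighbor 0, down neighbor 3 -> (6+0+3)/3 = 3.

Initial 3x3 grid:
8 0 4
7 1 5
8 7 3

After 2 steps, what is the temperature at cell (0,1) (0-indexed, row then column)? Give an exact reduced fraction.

Step 1: cell (0,1) = 13/4
Step 2: cell (0,1) = 61/16
Full grid after step 2:
  19/4 61/16 19/6
  67/12 17/4 61/16
  217/36 253/48 13/3

Answer: 61/16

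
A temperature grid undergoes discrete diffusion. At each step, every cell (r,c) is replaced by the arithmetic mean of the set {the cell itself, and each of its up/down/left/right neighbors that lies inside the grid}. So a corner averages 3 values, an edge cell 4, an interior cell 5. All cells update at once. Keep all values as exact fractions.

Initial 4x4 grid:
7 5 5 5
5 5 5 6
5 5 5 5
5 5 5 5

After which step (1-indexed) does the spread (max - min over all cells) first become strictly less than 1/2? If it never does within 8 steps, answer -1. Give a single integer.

Step 1: max=17/3, min=5, spread=2/3
Step 2: max=50/9, min=5, spread=5/9
Step 3: max=581/108, min=5, spread=41/108
  -> spread < 1/2 first at step 3
Step 4: max=86503/16200, min=45391/9000, spread=5999/20250
Step 5: max=2569141/486000, min=113759/22500, spread=559733/2430000
Step 6: max=38370473/7290000, min=16447021/3240000, spread=5458703/29160000
Step 7: max=458361107/87480000, min=6872527/1350000, spread=65106787/437400000
Step 8: max=1071312877/205031250, min=74344480127/14580000000, spread=16539920137/131220000000

Answer: 3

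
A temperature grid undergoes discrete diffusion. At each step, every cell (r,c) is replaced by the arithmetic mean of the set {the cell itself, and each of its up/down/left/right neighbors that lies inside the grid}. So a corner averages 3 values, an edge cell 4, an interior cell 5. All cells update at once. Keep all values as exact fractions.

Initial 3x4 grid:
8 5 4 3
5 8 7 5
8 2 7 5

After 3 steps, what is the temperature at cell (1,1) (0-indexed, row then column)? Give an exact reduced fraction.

Answer: 11431/2000

Derivation:
Step 1: cell (1,1) = 27/5
Step 2: cell (1,1) = 627/100
Step 3: cell (1,1) = 11431/2000
Full grid after step 3:
  1441/240 2367/400 6241/1200 151/30
  29819/4800 11431/2000 16769/3000 18383/3600
  4213/720 3563/600 4937/900 5891/1080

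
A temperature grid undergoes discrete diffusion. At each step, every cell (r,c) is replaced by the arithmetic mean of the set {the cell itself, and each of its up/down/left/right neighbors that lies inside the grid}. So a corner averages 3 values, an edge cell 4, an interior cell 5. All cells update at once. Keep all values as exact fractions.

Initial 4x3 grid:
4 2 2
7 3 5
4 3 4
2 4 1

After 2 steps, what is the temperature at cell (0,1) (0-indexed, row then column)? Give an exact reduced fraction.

Answer: 169/48

Derivation:
Step 1: cell (0,1) = 11/4
Step 2: cell (0,1) = 169/48
Full grid after step 2:
  139/36 169/48 37/12
  101/24 367/100 55/16
  463/120 347/100 267/80
  59/18 373/120 35/12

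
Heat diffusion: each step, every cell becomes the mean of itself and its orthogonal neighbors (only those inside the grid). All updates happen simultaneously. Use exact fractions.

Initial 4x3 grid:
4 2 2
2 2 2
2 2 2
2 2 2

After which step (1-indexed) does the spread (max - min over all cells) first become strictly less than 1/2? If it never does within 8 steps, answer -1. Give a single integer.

Step 1: max=8/3, min=2, spread=2/3
Step 2: max=23/9, min=2, spread=5/9
Step 3: max=257/108, min=2, spread=41/108
  -> spread < 1/2 first at step 3
Step 4: max=30137/12960, min=2, spread=4217/12960
Step 5: max=1764349/777600, min=7279/3600, spread=38417/155520
Step 6: max=104512211/46656000, min=146597/72000, spread=1903471/9331200
Step 7: max=6199709089/2799360000, min=4435759/2160000, spread=18038617/111974400
Step 8: max=369191382851/167961600000, min=401726759/194400000, spread=883978523/6718464000

Answer: 3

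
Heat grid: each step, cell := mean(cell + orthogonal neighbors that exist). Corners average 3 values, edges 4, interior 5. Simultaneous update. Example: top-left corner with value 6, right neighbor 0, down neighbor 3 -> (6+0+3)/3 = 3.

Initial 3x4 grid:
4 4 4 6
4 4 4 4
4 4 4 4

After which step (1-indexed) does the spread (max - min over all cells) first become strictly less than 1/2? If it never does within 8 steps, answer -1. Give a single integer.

Answer: 3

Derivation:
Step 1: max=14/3, min=4, spread=2/3
Step 2: max=41/9, min=4, spread=5/9
Step 3: max=473/108, min=4, spread=41/108
  -> spread < 1/2 first at step 3
Step 4: max=56057/12960, min=4, spread=4217/12960
Step 5: max=3319549/777600, min=14479/3600, spread=38417/155520
Step 6: max=197824211/46656000, min=290597/72000, spread=1903471/9331200
Step 7: max=11798429089/2799360000, min=8755759/2160000, spread=18038617/111974400
Step 8: max=705114582851/167961600000, min=790526759/194400000, spread=883978523/6718464000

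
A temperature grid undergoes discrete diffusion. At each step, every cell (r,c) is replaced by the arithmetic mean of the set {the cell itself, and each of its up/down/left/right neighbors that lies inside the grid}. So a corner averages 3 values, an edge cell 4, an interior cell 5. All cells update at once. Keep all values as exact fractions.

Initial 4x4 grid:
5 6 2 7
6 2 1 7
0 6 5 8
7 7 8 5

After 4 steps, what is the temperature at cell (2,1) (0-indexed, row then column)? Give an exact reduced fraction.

Step 1: cell (2,1) = 4
Step 2: cell (2,1) = 511/100
Step 3: cell (2,1) = 28291/6000
Step 4: cell (2,1) = 180653/36000
Full grid after step 4:
  272701/64800 943651/216000 970523/216000 314297/64800
  239899/54000 791167/180000 873251/180000 68483/13500
  252481/54000 180653/36000 105437/20000 10271/1800
  334243/64800 1148629/216000 84131/14400 1727/288

Answer: 180653/36000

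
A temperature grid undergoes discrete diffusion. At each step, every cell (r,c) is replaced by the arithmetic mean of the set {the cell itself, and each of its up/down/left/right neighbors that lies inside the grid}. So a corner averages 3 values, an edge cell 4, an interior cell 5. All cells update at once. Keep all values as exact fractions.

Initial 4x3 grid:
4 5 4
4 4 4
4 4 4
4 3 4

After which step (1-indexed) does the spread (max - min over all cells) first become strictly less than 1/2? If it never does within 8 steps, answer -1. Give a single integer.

Step 1: max=13/3, min=11/3, spread=2/3
Step 2: max=1027/240, min=893/240, spread=67/120
Step 3: max=9077/2160, min=8203/2160, spread=437/1080
  -> spread < 1/2 first at step 3
Step 4: max=721151/172800, min=661249/172800, spread=29951/86400
Step 5: max=6427561/1555200, min=6014039/1555200, spread=206761/777600
Step 6: max=512094763/124416000, min=483233237/124416000, spread=14430763/62208000
Step 7: max=6111822109/1492992000, min=5832113891/1492992000, spread=139854109/746496000
Step 8: max=365432623559/89579520000, min=351203536441/89579520000, spread=7114543559/44789760000

Answer: 3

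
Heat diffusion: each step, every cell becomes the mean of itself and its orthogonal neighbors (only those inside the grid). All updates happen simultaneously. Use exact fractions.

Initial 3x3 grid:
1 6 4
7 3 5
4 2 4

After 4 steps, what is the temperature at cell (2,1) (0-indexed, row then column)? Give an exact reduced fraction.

Answer: 1150133/288000

Derivation:
Step 1: cell (2,1) = 13/4
Step 2: cell (2,1) = 317/80
Step 3: cell (2,1) = 18239/4800
Step 4: cell (2,1) = 1150133/288000
Full grid after step 4:
  532547/129600 1818137/432000 89237/21600
  1182883/288000 721369/180000 887881/216000
  31867/8100 1150133/288000 507947/129600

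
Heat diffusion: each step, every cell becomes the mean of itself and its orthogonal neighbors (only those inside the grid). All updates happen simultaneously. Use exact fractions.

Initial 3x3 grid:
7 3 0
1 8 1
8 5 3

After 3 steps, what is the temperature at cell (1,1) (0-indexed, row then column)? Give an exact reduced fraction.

Answer: 11657/3000

Derivation:
Step 1: cell (1,1) = 18/5
Step 2: cell (1,1) = 231/50
Step 3: cell (1,1) = 11657/3000
Full grid after step 3:
  4493/1080 9337/2400 3223/1080
  17443/3600 11657/3000 3217/900
  646/135 16643/3600 221/60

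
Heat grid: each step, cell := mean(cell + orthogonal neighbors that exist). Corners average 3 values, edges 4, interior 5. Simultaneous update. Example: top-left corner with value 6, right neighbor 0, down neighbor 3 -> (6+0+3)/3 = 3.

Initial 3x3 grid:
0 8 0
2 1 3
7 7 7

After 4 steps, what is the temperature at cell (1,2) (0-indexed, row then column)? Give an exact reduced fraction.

Answer: 3414233/864000

Derivation:
Step 1: cell (1,2) = 11/4
Step 2: cell (1,2) = 977/240
Step 3: cell (1,2) = 54139/14400
Step 4: cell (1,2) = 3414233/864000
Full grid after step 4:
  432049/129600 994661/288000 55603/16200
  1659929/432000 113183/30000 3414233/864000
  135181/32400 630643/144000 553499/129600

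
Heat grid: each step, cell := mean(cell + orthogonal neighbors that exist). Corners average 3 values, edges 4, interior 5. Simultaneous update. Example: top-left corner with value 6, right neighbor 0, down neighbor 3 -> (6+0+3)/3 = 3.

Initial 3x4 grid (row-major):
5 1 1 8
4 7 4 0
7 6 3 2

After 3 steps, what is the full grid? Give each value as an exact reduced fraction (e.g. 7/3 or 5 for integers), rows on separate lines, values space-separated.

Answer: 9119/2160 14047/3600 4169/1200 25/8
23021/4800 8589/2000 1327/375 22909/7200
11089/2160 4193/900 3383/900 335/108

Derivation:
After step 1:
  10/3 7/2 7/2 3
  23/4 22/5 3 7/2
  17/3 23/4 15/4 5/3
After step 2:
  151/36 221/60 13/4 10/3
  383/80 112/25 363/100 67/24
  103/18 587/120 85/24 107/36
After step 3:
  9119/2160 14047/3600 4169/1200 25/8
  23021/4800 8589/2000 1327/375 22909/7200
  11089/2160 4193/900 3383/900 335/108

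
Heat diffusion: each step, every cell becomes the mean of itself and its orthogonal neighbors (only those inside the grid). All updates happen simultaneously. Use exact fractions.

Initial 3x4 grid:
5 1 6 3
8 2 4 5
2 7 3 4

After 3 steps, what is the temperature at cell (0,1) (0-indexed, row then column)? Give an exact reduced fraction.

Step 1: cell (0,1) = 7/2
Step 2: cell (0,1) = 241/60
Step 3: cell (0,1) = 7201/1800
Full grid after step 3:
  9289/2160 7201/1800 7231/1800 437/108
  62233/14400 25547/6000 1507/375 7411/1800
  9889/2160 15227/3600 5029/1200 37/9

Answer: 7201/1800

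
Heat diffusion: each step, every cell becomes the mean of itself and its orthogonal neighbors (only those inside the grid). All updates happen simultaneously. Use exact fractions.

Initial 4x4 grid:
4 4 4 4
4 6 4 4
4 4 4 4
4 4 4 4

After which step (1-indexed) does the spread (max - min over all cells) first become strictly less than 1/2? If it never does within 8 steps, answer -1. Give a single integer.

Step 1: max=9/2, min=4, spread=1/2
Step 2: max=111/25, min=4, spread=11/25
  -> spread < 1/2 first at step 2
Step 3: max=5167/1200, min=4, spread=367/1200
Step 4: max=23171/5400, min=1213/300, spread=1337/5400
Step 5: max=689669/162000, min=36469/9000, spread=33227/162000
Step 6: max=20654327/4860000, min=220049/54000, spread=849917/4860000
Step 7: max=616914347/145800000, min=3308533/810000, spread=21378407/145800000
Step 8: max=18462462371/4374000000, min=995688343/243000000, spread=540072197/4374000000

Answer: 2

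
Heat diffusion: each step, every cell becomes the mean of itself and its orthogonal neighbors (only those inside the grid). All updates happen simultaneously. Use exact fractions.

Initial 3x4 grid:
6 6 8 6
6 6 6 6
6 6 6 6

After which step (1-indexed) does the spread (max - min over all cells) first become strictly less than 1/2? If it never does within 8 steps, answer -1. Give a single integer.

Step 1: max=20/3, min=6, spread=2/3
Step 2: max=391/60, min=6, spread=31/60
Step 3: max=3451/540, min=6, spread=211/540
  -> spread < 1/2 first at step 3
Step 4: max=340897/54000, min=5447/900, spread=14077/54000
Step 5: max=3056407/486000, min=327683/54000, spread=5363/24300
Step 6: max=91220809/14580000, min=182869/30000, spread=93859/583200
Step 7: max=5459074481/874800000, min=296936467/48600000, spread=4568723/34992000
Step 8: max=326708435629/52488000000, min=8929618889/1458000000, spread=8387449/83980800

Answer: 3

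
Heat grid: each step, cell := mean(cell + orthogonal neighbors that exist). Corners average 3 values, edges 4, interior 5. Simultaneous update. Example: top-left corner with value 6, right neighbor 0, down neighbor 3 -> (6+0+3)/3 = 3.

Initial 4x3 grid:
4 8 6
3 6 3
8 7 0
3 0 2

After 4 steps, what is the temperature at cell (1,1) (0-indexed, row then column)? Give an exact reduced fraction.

Step 1: cell (1,1) = 27/5
Step 2: cell (1,1) = 123/25
Step 3: cell (1,1) = 29143/6000
Step 4: cell (1,1) = 842101/180000
Full grid after step 4:
  6269/1200 1108507/216000 316201/64800
  29657/6000 842101/180000 955027/216000
  58177/13500 719651/180000 775207/216000
  31367/8100 739337/216000 203461/64800

Answer: 842101/180000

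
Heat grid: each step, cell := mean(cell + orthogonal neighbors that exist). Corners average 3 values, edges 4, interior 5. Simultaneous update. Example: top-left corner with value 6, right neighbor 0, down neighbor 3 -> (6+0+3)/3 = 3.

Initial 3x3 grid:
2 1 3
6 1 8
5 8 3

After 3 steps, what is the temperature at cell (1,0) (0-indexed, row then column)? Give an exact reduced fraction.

Step 1: cell (1,0) = 7/2
Step 2: cell (1,0) = 529/120
Step 3: cell (1,0) = 27833/7200
Full grid after step 3:
  2531/720 15497/4800 451/120
  27833/7200 25867/6000 58591/14400
  10463/2160 66641/14400 2687/540

Answer: 27833/7200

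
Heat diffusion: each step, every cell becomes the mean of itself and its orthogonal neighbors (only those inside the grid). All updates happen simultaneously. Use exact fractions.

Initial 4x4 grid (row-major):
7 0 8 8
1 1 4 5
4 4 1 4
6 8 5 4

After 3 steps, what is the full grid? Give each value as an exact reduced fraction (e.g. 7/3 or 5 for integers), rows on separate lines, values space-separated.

After step 1:
  8/3 4 5 7
  13/4 2 19/5 21/4
  15/4 18/5 18/5 7/2
  6 23/4 9/2 13/3
After step 2:
  119/36 41/12 99/20 23/4
  35/12 333/100 393/100 391/80
  83/20 187/50 19/5 1001/240
  31/6 397/80 1091/240 37/9
After step 3:
  347/108 6751/1800 2707/600 1247/240
  3083/900 52/15 8359/2000 11243/2400
  599/150 7993/2000 1514/375 6109/1440
  3427/720 3683/800 6271/1440 2309/540

Answer: 347/108 6751/1800 2707/600 1247/240
3083/900 52/15 8359/2000 11243/2400
599/150 7993/2000 1514/375 6109/1440
3427/720 3683/800 6271/1440 2309/540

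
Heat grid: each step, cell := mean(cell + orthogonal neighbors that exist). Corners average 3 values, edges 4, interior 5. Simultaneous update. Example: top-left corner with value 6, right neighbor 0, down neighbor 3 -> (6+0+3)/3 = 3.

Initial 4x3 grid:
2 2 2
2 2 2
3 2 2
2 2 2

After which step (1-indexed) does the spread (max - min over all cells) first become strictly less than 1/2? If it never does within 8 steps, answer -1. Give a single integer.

Step 1: max=7/3, min=2, spread=1/3
  -> spread < 1/2 first at step 1
Step 2: max=271/120, min=2, spread=31/120
Step 3: max=2371/1080, min=2, spread=211/1080
Step 4: max=232897/108000, min=3647/1800, spread=14077/108000
Step 5: max=2084407/972000, min=219683/108000, spread=5363/48600
Step 6: max=62060809/29160000, min=122869/60000, spread=93859/1166400
Step 7: max=3709474481/1749600000, min=199736467/97200000, spread=4568723/69984000
Step 8: max=221732435629/104976000000, min=6013618889/2916000000, spread=8387449/167961600

Answer: 1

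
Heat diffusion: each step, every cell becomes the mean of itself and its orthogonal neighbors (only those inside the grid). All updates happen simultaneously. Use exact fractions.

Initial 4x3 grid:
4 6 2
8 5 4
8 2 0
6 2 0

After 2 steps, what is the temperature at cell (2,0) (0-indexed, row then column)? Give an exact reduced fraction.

Step 1: cell (2,0) = 6
Step 2: cell (2,0) = 1259/240
Full grid after step 2:
  11/2 77/16 11/3
  93/16 433/100 53/16
  1259/240 92/25 499/240
  83/18 119/40 14/9

Answer: 1259/240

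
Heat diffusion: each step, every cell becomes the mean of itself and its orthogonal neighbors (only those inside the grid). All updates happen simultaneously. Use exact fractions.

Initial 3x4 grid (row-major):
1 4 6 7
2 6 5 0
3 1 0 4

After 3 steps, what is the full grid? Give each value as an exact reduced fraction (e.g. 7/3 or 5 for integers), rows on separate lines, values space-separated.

After step 1:
  7/3 17/4 11/2 13/3
  3 18/5 17/5 4
  2 5/2 5/2 4/3
After step 2:
  115/36 941/240 1049/240 83/18
  41/15 67/20 19/5 49/15
  5/2 53/20 73/30 47/18
After step 3:
  7091/2160 5341/1440 6013/1440 8819/2160
  53/18 3949/1200 4133/1200 643/180
  473/180 41/15 2069/720 374/135

Answer: 7091/2160 5341/1440 6013/1440 8819/2160
53/18 3949/1200 4133/1200 643/180
473/180 41/15 2069/720 374/135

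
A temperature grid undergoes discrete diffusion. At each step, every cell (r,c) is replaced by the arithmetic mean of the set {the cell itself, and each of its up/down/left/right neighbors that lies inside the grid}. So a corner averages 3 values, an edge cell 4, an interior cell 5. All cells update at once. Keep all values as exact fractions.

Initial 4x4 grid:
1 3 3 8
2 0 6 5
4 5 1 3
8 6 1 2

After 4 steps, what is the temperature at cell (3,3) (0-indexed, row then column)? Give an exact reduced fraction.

Step 1: cell (3,3) = 2
Step 2: cell (3,3) = 29/12
Step 3: cell (3,3) = 2149/720
Step 4: cell (3,3) = 67483/21600
Full grid after step 4:
  58973/21600 227653/72000 792527/216000 34003/8100
  113929/36000 38051/12000 4142/1125 825377/216000
  44263/12000 9169/2500 13463/4000 27707/8000
  314/75 45713/12000 123659/36000 67483/21600

Answer: 67483/21600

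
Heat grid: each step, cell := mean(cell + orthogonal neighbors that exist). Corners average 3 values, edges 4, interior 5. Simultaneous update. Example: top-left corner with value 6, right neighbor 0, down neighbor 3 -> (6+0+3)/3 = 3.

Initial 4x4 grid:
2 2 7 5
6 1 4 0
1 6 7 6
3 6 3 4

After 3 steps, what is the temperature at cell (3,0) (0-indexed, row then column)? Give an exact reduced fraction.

Step 1: cell (3,0) = 10/3
Step 2: cell (3,0) = 71/18
Step 3: cell (3,0) = 527/135
Full grid after step 3:
  901/270 12499/3600 4733/1200 1423/360
  11989/3600 5723/1500 3987/1000 1247/300
  13681/3600 6017/1500 13309/3000 976/225
  527/135 15571/3600 16231/3600 4921/1080

Answer: 527/135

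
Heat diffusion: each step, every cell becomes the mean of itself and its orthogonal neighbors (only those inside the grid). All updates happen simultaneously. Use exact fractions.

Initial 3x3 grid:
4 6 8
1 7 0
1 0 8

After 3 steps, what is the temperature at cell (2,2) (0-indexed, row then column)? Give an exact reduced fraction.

Answer: 7663/2160

Derivation:
Step 1: cell (2,2) = 8/3
Step 2: cell (2,2) = 149/36
Step 3: cell (2,2) = 7663/2160
Full grid after step 3:
  4079/1080 67321/14400 2497/540
  50521/14400 21427/6000 65071/14400
  5593/2160 12349/3600 7663/2160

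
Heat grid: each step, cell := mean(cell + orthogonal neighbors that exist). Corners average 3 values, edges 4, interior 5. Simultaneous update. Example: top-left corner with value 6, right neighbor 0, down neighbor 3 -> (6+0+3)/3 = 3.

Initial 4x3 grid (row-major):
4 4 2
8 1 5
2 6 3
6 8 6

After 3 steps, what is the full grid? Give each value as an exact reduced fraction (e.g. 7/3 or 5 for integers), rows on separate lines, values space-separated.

After step 1:
  16/3 11/4 11/3
  15/4 24/5 11/4
  11/2 4 5
  16/3 13/2 17/3
After step 2:
  71/18 331/80 55/18
  1163/240 361/100 973/240
  223/48 129/25 209/48
  52/9 43/8 103/18
After step 3:
  2327/540 5899/1600 4049/1080
  30683/7200 8723/2000 27133/7200
  36773/7200 4629/1000 34723/7200
  2275/432 4407/800 2225/432

Answer: 2327/540 5899/1600 4049/1080
30683/7200 8723/2000 27133/7200
36773/7200 4629/1000 34723/7200
2275/432 4407/800 2225/432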